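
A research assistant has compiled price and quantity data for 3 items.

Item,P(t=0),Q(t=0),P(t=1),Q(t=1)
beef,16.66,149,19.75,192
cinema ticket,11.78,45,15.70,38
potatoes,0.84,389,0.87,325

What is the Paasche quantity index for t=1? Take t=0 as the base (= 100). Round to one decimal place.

Paasche quantity index uses current-period prices as weights.
ΣP(t=1)·Q(t=1) = 19.75×192 + 15.70×38 + 0.87×325 = 3792 + 596.6 + 282.75 = 4671.35
ΣP(t=1)·Q(t=0) = 19.75×149 + 15.70×45 + 0.87×389 = 2942.75 + 706.5 + 338.43 = 3987.68
Index = 4671.35 / 3987.68 × 100 = 117.1446

117.1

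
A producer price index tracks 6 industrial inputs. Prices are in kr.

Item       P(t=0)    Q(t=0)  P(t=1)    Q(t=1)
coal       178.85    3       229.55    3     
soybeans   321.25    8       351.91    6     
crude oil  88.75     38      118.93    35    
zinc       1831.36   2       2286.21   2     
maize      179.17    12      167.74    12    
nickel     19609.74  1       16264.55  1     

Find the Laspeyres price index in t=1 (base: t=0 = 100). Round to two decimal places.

96.78

Laspeyres price index uses base-period quantities as weights.
ΣP(t=1)·Q(t=0) = 229.55×3 + 351.91×8 + 118.93×38 + 2286.21×2 + 167.74×12 + 16264.55×1 = 688.65 + 2815.28 + 4519.34 + 4572.42 + 2012.88 + 16264.55 = 30873.12
ΣP(t=0)·Q(t=0) = 178.85×3 + 321.25×8 + 88.75×38 + 1831.36×2 + 179.17×12 + 19609.74×1 = 536.55 + 2570 + 3372.5 + 3662.72 + 2150.04 + 19609.74 = 31901.55
Index = 30873.12 / 31901.55 × 100 = 96.7762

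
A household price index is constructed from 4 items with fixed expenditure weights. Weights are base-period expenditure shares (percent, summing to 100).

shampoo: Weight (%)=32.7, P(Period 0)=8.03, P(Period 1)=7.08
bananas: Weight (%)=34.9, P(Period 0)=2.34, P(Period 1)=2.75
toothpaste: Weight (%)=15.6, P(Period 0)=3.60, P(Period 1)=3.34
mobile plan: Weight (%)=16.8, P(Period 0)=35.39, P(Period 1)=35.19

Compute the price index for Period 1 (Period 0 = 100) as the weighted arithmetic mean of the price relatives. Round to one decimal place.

101.0

shampoo: 32.7 × (7.08/8.03) = 32.7 × 0.881694 = 28.8314
bananas: 34.9 × (2.75/2.34) = 34.9 × 1.175214 = 41.0150
toothpaste: 15.6 × (3.34/3.60) = 15.6 × 0.927778 = 14.4733
mobile plan: 16.8 × (35.19/35.39) = 16.8 × 0.994349 = 16.7051
Index = Σ wᵢ·(p₁ᵢ/p₀ᵢ) = 28.8314 + 41.0150 + 14.4733 + 16.7051 = 101.0247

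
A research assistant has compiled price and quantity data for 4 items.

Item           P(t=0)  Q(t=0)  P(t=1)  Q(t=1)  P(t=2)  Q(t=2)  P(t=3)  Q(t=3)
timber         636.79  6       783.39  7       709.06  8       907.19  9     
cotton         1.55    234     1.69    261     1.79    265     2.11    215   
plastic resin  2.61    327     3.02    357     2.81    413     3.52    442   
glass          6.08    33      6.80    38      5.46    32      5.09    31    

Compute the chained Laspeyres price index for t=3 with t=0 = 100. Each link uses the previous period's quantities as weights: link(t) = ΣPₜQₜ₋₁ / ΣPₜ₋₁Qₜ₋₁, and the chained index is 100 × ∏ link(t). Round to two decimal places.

138.87

Link t=0→t=1:
ΣP(t=1)Q(t=0) = 783.39×6 + 1.69×234 + 3.02×327 + 6.80×33 = 4700.34 + 395.46 + 987.54 + 224.4 = 6307.74
ΣP(t=0)Q(t=0) = 636.79×6 + 1.55×234 + 2.61×327 + 6.08×33 = 3820.74 + 362.7 + 853.47 + 200.64 = 5237.55
link = 6307.74/5237.55 = 1.204330
Link t=1→t=2:
ΣP(t=2)Q(t=1) = 709.06×7 + 1.79×261 + 2.81×357 + 5.46×38 = 4963.42 + 467.19 + 1003.17 + 207.48 = 6641.26
ΣP(t=1)Q(t=1) = 783.39×7 + 1.69×261 + 3.02×357 + 6.80×38 = 5483.73 + 441.09 + 1078.14 + 258.4 = 7261.36
link = 6641.26/7261.36 = 0.914603
Link t=2→t=3:
ΣP(t=3)Q(t=2) = 907.19×8 + 2.11×265 + 3.52×413 + 5.09×32 = 7257.52 + 559.15 + 1453.76 + 162.88 = 9433.31
ΣP(t=2)Q(t=2) = 709.06×8 + 1.79×265 + 2.81×413 + 5.46×32 = 5672.48 + 474.35 + 1160.53 + 174.72 = 7482.08
link = 9433.31/7482.08 = 1.260787
Chained index = 100 × 1.204330 × 0.914603 × 1.260787 = 138.8737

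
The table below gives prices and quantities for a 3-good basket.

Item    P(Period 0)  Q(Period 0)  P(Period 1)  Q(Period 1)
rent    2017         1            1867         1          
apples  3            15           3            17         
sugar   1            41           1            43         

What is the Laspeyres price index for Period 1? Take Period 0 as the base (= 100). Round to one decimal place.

92.9

Laspeyres price index uses base-period quantities as weights.
ΣP(Period 1)·Q(Period 0) = 1867×1 + 3×15 + 1×41 = 1867 + 45 + 41 = 1953
ΣP(Period 0)·Q(Period 0) = 2017×1 + 3×15 + 1×41 = 2017 + 45 + 41 = 2103
Index = 1953 / 2103 × 100 = 92.8673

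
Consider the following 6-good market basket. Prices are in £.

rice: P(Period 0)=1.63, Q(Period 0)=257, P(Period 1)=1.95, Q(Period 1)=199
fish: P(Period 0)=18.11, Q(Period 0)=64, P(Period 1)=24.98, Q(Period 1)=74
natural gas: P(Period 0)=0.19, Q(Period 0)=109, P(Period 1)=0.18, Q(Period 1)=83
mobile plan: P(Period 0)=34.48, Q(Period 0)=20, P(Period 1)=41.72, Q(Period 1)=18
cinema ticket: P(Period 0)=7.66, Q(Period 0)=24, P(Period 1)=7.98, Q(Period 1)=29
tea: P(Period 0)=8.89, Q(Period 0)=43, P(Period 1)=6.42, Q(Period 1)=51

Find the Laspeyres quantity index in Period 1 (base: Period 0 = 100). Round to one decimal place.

Laspeyres quantity index uses base-period prices as weights.
ΣP(Period 0)·Q(Period 1) = 1.63×199 + 18.11×74 + 0.19×83 + 34.48×18 + 7.66×29 + 8.89×51 = 324.37 + 1340.14 + 15.77 + 620.64 + 222.14 + 453.39 = 2976.45
ΣP(Period 0)·Q(Period 0) = 1.63×257 + 18.11×64 + 0.19×109 + 34.48×20 + 7.66×24 + 8.89×43 = 418.91 + 1159.04 + 20.71 + 689.6 + 183.84 + 382.27 = 2854.37
Index = 2976.45 / 2854.37 × 100 = 104.2770

104.3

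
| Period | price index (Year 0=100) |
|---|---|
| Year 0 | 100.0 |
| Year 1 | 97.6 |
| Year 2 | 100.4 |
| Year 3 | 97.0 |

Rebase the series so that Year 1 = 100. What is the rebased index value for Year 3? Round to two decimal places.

Rebased(Year 3) = 97.0 / 97.6 × 100 = 99.3852

99.39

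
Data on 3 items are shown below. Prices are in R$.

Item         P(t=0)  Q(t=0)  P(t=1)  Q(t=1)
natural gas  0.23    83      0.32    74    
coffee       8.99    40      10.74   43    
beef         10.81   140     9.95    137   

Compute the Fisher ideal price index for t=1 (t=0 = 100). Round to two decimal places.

97.91

Laspeyres component (base-period weights):
ΣP(t=1)Q(t=0) = 0.32×83 + 10.74×40 + 9.95×140 = 26.56 + 429.6 + 1393 = 1849.16
ΣP(t=0)Q(t=0) = 0.23×83 + 8.99×40 + 10.81×140 = 19.09 + 359.6 + 1513.4 = 1892.09
L = 1849.16 / 1892.09 × 100 = 97.7311
Paasche component (current-period weights):
ΣP(t=1)Q(t=1) = 0.32×74 + 10.74×43 + 9.95×137 = 23.68 + 461.82 + 1363.15 = 1848.65
ΣP(t=0)Q(t=1) = 0.23×74 + 8.99×43 + 10.81×137 = 17.02 + 386.57 + 1480.97 = 1884.56
P = 1848.65 / 1884.56 × 100 = 98.0945
Fisher = √(L × P) = √(97.7311 × 98.0945) = 97.9126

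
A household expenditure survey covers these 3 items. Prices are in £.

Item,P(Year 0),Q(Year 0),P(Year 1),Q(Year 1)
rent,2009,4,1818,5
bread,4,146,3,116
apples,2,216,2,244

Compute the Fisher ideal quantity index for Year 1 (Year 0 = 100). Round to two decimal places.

Laspeyres component (base-period weights):
ΣP(Year 0)Q(Year 1) = 2009×5 + 4×116 + 2×244 = 10045 + 464 + 488 = 10997
ΣP(Year 0)Q(Year 0) = 2009×4 + 4×146 + 2×216 = 8036 + 584 + 432 = 9052
L = 10997 / 9052 × 100 = 121.4870
Paasche component (current-period weights):
ΣP(Year 1)Q(Year 1) = 1818×5 + 3×116 + 2×244 = 9090 + 348 + 488 = 9926
ΣP(Year 1)Q(Year 0) = 1818×4 + 3×146 + 2×216 = 7272 + 438 + 432 = 8142
P = 9926 / 8142 × 100 = 121.9111
Fisher = √(L × P) = √(121.4870 × 121.9111) = 121.6988

121.70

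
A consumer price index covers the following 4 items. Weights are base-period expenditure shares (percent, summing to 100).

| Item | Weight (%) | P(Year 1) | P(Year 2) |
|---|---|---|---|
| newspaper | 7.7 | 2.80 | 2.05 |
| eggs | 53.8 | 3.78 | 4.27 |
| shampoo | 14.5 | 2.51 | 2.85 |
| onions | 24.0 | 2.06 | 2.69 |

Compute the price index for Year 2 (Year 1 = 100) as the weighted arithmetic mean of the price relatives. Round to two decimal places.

newspaper: 7.7 × (2.05/2.80) = 7.7 × 0.732143 = 5.6375
eggs: 53.8 × (4.27/3.78) = 53.8 × 1.129630 = 60.7741
shampoo: 14.5 × (2.85/2.51) = 14.5 × 1.135458 = 16.4641
onions: 24.0 × (2.69/2.06) = 24.0 × 1.305825 = 31.3398
Index = Σ wᵢ·(p₁ᵢ/p₀ᵢ) = 5.6375 + 60.7741 + 16.4641 + 31.3398 = 114.2155

114.22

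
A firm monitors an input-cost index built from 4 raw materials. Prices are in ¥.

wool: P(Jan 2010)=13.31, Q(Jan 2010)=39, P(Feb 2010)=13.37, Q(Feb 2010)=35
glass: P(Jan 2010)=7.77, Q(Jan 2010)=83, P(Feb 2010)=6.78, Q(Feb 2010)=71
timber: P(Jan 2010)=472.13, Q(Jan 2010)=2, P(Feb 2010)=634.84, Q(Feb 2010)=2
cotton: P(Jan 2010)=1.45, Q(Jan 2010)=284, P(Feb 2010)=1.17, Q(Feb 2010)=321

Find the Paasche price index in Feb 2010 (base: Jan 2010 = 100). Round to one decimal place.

Paasche price index uses current-period quantities as weights.
ΣP(Feb 2010)·Q(Feb 2010) = 13.37×35 + 6.78×71 + 634.84×2 + 1.17×321 = 467.95 + 481.38 + 1269.68 + 375.57 = 2594.58
ΣP(Jan 2010)·Q(Feb 2010) = 13.31×35 + 7.77×71 + 472.13×2 + 1.45×321 = 465.85 + 551.67 + 944.26 + 465.45 = 2427.23
Index = 2594.58 / 2427.23 × 100 = 106.8947

106.9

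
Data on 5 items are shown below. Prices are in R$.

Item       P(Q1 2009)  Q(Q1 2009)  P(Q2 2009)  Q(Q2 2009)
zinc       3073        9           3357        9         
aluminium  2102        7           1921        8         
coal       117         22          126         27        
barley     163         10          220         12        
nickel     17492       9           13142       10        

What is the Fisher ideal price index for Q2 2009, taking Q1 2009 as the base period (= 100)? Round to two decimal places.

81.67

Laspeyres component (base-period weights):
ΣP(Q2 2009)Q(Q1 2009) = 3357×9 + 1921×7 + 126×22 + 220×10 + 13142×9 = 30213 + 13447 + 2772 + 2200 + 118278 = 166910
ΣP(Q1 2009)Q(Q1 2009) = 3073×9 + 2102×7 + 117×22 + 163×10 + 17492×9 = 27657 + 14714 + 2574 + 1630 + 157428 = 204003
L = 166910 / 204003 × 100 = 81.8174
Paasche component (current-period weights):
ΣP(Q2 2009)Q(Q2 2009) = 3357×9 + 1921×8 + 126×27 + 220×12 + 13142×10 = 30213 + 15368 + 3402 + 2640 + 131420 = 183043
ΣP(Q1 2009)Q(Q2 2009) = 3073×9 + 2102×8 + 117×27 + 163×12 + 17492×10 = 27657 + 16816 + 3159 + 1956 + 174920 = 224508
P = 183043 / 224508 × 100 = 81.5307
Fisher = √(L × P) = √(81.8174 × 81.5307) = 81.6739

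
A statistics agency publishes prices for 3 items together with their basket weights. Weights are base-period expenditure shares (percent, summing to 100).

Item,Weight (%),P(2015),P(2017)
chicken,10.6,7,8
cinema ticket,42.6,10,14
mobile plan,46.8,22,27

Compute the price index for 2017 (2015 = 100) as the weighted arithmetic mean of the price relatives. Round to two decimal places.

chicken: 10.6 × (8/7) = 10.6 × 1.142857 = 12.1143
cinema ticket: 42.6 × (14/10) = 42.6 × 1.400000 = 59.6400
mobile plan: 46.8 × (27/22) = 46.8 × 1.227273 = 57.4364
Index = Σ wᵢ·(p₁ᵢ/p₀ᵢ) = 12.1143 + 59.6400 + 57.4364 = 129.1906

129.19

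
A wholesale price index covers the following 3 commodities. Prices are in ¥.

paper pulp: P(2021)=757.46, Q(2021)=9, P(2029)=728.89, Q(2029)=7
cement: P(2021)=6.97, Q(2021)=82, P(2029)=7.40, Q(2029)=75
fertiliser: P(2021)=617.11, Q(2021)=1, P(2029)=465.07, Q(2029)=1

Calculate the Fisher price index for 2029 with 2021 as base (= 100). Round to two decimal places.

Laspeyres component (base-period weights):
ΣP(2029)Q(2021) = 728.89×9 + 7.40×82 + 465.07×1 = 6560.01 + 606.8 + 465.07 = 7631.88
ΣP(2021)Q(2021) = 757.46×9 + 6.97×82 + 617.11×1 = 6817.14 + 571.54 + 617.11 = 8005.79
L = 7631.88 / 8005.79 × 100 = 95.3295
Paasche component (current-period weights):
ΣP(2029)Q(2029) = 728.89×7 + 7.40×75 + 465.07×1 = 5102.23 + 555 + 465.07 = 6122.3
ΣP(2021)Q(2029) = 757.46×7 + 6.97×75 + 617.11×1 = 5302.22 + 522.75 + 617.11 = 6442.08
P = 6122.3 / 6442.08 × 100 = 95.0361
Fisher = √(L × P) = √(95.3295 × 95.0361) = 95.1827

95.18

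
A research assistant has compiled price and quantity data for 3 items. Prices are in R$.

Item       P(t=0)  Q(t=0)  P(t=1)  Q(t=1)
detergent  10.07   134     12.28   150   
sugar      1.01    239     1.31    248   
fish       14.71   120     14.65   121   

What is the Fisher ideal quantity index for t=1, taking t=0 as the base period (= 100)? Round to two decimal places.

105.75

Laspeyres component (base-period weights):
ΣP(t=0)Q(t=1) = 10.07×150 + 1.01×248 + 14.71×121 = 1510.5 + 250.48 + 1779.91 = 3540.89
ΣP(t=0)Q(t=0) = 10.07×134 + 1.01×239 + 14.71×120 = 1349.38 + 241.39 + 1765.2 = 3355.97
L = 3540.89 / 3355.97 × 100 = 105.5102
Paasche component (current-period weights):
ΣP(t=1)Q(t=1) = 12.28×150 + 1.31×248 + 14.65×121 = 1842 + 324.88 + 1772.65 = 3939.53
ΣP(t=1)Q(t=0) = 12.28×134 + 1.31×239 + 14.65×120 = 1645.52 + 313.09 + 1758 = 3716.61
P = 3939.53 / 3716.61 × 100 = 105.9979
Fisher = √(L × P) = √(105.5102 × 105.9979) = 105.7538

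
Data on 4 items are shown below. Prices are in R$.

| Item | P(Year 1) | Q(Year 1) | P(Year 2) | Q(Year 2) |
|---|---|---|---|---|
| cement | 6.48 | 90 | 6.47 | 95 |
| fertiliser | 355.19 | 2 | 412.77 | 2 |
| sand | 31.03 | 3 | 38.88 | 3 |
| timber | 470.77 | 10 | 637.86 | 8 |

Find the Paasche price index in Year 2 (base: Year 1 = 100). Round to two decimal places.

128.44

Paasche price index uses current-period quantities as weights.
ΣP(Year 2)·Q(Year 2) = 6.47×95 + 412.77×2 + 38.88×3 + 637.86×8 = 614.65 + 825.54 + 116.64 + 5102.88 = 6659.71
ΣP(Year 1)·Q(Year 2) = 6.48×95 + 355.19×2 + 31.03×3 + 470.77×8 = 615.6 + 710.38 + 93.09 + 3766.16 = 5185.23
Index = 6659.71 / 5185.23 × 100 = 128.4362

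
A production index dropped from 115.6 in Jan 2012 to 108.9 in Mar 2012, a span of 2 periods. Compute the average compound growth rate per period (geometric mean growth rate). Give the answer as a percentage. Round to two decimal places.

-2.94%

Growth factor = (108.9/115.6)^(1/2) = (0.942042)^(1/2) = 0.970588
Growth rate = 0.970588 − 1 = -0.029412 = -2.9412%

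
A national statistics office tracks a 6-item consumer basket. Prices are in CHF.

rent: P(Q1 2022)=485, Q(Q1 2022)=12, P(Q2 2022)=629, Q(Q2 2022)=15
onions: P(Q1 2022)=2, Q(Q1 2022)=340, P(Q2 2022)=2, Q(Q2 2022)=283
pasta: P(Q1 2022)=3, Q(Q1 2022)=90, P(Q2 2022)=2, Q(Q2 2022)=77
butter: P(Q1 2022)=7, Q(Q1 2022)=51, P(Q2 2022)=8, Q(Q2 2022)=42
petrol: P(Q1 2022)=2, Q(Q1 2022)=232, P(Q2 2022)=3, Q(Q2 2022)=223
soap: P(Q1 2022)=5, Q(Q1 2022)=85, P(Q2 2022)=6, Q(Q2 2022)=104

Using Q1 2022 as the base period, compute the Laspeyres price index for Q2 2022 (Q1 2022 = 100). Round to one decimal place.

Laspeyres price index uses base-period quantities as weights.
ΣP(Q2 2022)·Q(Q1 2022) = 629×12 + 2×340 + 2×90 + 8×51 + 3×232 + 6×85 = 7548 + 680 + 180 + 408 + 696 + 510 = 10022
ΣP(Q1 2022)·Q(Q1 2022) = 485×12 + 2×340 + 3×90 + 7×51 + 2×232 + 5×85 = 5820 + 680 + 270 + 357 + 464 + 425 = 8016
Index = 10022 / 8016 × 100 = 125.0250

125.0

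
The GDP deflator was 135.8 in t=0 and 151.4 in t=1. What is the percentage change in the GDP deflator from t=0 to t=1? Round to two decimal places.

11.49%

Change = (151.4 − 135.8) / 135.8 × 100
       = 15.6 / 135.8 × 100 = 11.4875%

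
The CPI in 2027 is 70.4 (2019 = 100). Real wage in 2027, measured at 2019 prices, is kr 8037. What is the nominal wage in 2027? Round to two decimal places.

Nominal = Real × (Index/100) = 8037 × (70.4/100)
        = 8037 × 0.704 = 5658.0480

5658.05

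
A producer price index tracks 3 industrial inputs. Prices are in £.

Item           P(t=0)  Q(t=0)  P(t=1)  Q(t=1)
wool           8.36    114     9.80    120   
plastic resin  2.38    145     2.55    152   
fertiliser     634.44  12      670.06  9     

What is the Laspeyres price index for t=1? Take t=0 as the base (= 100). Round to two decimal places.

106.92

Laspeyres price index uses base-period quantities as weights.
ΣP(t=1)·Q(t=0) = 9.80×114 + 2.55×145 + 670.06×12 = 1117.2 + 369.75 + 8040.72 = 9527.67
ΣP(t=0)·Q(t=0) = 8.36×114 + 2.38×145 + 634.44×12 = 953.04 + 345.1 + 7613.28 = 8911.42
Index = 9527.67 / 8911.42 × 100 = 106.9153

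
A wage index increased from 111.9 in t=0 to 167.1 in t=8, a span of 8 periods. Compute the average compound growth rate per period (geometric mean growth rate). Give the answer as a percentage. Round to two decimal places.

5.14%

Growth factor = (167.1/111.9)^(1/8) = (1.493298)^(1/8) = 1.051401
Growth rate = 1.051401 − 1 = 0.051401 = 5.1401%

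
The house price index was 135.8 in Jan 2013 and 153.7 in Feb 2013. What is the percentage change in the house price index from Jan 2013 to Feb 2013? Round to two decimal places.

13.18%

Change = (153.7 − 135.8) / 135.8 × 100
       = 17.9 / 135.8 × 100 = 13.1811%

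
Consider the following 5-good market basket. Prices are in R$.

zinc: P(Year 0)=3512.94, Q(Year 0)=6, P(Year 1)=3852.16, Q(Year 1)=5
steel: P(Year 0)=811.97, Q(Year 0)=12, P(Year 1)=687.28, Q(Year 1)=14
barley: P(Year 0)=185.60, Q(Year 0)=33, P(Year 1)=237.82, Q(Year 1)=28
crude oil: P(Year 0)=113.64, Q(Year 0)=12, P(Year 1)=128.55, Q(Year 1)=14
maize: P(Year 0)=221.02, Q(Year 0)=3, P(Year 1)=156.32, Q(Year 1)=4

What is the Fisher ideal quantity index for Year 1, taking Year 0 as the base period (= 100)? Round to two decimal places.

93.01

Laspeyres component (base-period weights):
ΣP(Year 0)Q(Year 1) = 3512.94×5 + 811.97×14 + 185.60×28 + 113.64×14 + 221.02×4 = 17564.7 + 11367.58 + 5196.8 + 1590.96 + 884.08 = 36604.12
ΣP(Year 0)Q(Year 0) = 3512.94×6 + 811.97×12 + 185.60×33 + 113.64×12 + 221.02×3 = 21077.64 + 9743.64 + 6124.8 + 1363.68 + 663.06 = 38972.82
L = 36604.12 / 38972.82 × 100 = 93.9222
Paasche component (current-period weights):
ΣP(Year 1)Q(Year 1) = 3852.16×5 + 687.28×14 + 237.82×28 + 128.55×14 + 156.32×4 = 19260.8 + 9621.92 + 6658.96 + 1799.7 + 625.28 = 37966.66
ΣP(Year 1)Q(Year 0) = 3852.16×6 + 687.28×12 + 237.82×33 + 128.55×12 + 156.32×3 = 23112.96 + 8247.36 + 7848.06 + 1542.6 + 468.96 = 41219.94
P = 37966.66 / 41219.94 × 100 = 92.1075
Fisher = √(L × P) = √(93.9222 × 92.1075) = 93.0104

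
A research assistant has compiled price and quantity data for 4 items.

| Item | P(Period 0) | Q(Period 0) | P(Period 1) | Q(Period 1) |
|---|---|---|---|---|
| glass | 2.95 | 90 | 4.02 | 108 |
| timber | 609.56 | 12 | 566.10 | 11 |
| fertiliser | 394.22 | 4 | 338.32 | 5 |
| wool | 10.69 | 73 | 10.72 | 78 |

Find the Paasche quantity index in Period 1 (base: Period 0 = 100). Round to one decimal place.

Paasche quantity index uses current-period prices as weights.
ΣP(Period 1)·Q(Period 1) = 4.02×108 + 566.10×11 + 338.32×5 + 10.72×78 = 434.16 + 6227.1 + 1691.6 + 836.16 = 9189.02
ΣP(Period 1)·Q(Period 0) = 4.02×90 + 566.10×12 + 338.32×4 + 10.72×73 = 361.8 + 6793.2 + 1353.28 + 782.56 = 9290.84
Index = 9189.02 / 9290.84 × 100 = 98.9041

98.9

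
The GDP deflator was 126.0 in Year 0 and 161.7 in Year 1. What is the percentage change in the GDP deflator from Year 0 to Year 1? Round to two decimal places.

Change = (161.7 − 126.0) / 126.0 × 100
       = 35.7 / 126.0 × 100 = 28.3333%

28.33%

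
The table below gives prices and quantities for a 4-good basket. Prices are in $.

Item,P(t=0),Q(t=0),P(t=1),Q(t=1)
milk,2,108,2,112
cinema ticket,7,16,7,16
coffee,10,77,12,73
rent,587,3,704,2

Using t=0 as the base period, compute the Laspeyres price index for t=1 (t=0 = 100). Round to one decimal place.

117.7

Laspeyres price index uses base-period quantities as weights.
ΣP(t=1)·Q(t=0) = 2×108 + 7×16 + 12×77 + 704×3 = 216 + 112 + 924 + 2112 = 3364
ΣP(t=0)·Q(t=0) = 2×108 + 7×16 + 10×77 + 587×3 = 216 + 112 + 770 + 1761 = 2859
Index = 3364 / 2859 × 100 = 117.6635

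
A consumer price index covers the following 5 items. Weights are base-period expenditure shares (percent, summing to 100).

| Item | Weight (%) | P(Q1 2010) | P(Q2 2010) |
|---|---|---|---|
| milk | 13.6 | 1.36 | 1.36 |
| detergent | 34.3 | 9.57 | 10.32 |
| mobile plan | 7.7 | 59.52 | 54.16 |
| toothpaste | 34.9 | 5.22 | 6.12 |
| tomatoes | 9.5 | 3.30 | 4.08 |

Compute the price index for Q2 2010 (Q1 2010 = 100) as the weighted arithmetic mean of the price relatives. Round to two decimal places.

110.26

milk: 13.6 × (1.36/1.36) = 13.6 × 1.000000 = 13.6000
detergent: 34.3 × (10.32/9.57) = 34.3 × 1.078370 = 36.9881
mobile plan: 7.7 × (54.16/59.52) = 7.7 × 0.909946 = 7.0066
toothpaste: 34.9 × (6.12/5.22) = 34.9 × 1.172414 = 40.9172
tomatoes: 9.5 × (4.08/3.30) = 9.5 × 1.236364 = 11.7455
Index = Σ wᵢ·(p₁ᵢ/p₀ᵢ) = 13.6000 + 36.9881 + 7.0066 + 40.9172 + 11.7455 = 110.2574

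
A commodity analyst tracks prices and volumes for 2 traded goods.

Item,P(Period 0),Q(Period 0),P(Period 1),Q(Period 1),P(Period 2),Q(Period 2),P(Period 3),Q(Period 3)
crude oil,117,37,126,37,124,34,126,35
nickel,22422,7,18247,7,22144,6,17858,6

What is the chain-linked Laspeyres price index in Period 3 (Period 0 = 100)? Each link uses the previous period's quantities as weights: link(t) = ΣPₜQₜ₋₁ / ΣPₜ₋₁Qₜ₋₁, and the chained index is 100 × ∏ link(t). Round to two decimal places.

Link Period 0→Period 1:
ΣP(Period 1)Q(Period 0) = 126×37 + 18247×7 = 4662 + 127729 = 132391
ΣP(Period 0)Q(Period 0) = 117×37 + 22422×7 = 4329 + 156954 = 161283
link = 132391/161283 = 0.820861
Link Period 1→Period 2:
ΣP(Period 2)Q(Period 1) = 124×37 + 22144×7 = 4588 + 155008 = 159596
ΣP(Period 1)Q(Period 1) = 126×37 + 18247×7 = 4662 + 127729 = 132391
link = 159596/132391 = 1.205490
Link Period 2→Period 3:
ΣP(Period 3)Q(Period 2) = 126×34 + 17858×6 = 4284 + 107148 = 111432
ΣP(Period 2)Q(Period 2) = 124×34 + 22144×6 = 4216 + 132864 = 137080
link = 111432/137080 = 0.812898
Chained index = 100 × 0.820861 × 1.205490 × 0.812898 = 80.4395

80.44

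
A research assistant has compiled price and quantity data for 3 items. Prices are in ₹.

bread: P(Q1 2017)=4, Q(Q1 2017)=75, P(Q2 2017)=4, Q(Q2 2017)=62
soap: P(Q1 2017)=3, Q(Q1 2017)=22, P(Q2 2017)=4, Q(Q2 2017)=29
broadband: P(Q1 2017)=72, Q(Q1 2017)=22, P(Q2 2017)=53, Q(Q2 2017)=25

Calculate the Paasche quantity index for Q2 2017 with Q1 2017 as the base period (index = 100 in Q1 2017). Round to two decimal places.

108.69

Paasche quantity index uses current-period prices as weights.
ΣP(Q2 2017)·Q(Q2 2017) = 4×62 + 4×29 + 53×25 = 248 + 116 + 1325 = 1689
ΣP(Q2 2017)·Q(Q1 2017) = 4×75 + 4×22 + 53×22 = 300 + 88 + 1166 = 1554
Index = 1689 / 1554 × 100 = 108.6873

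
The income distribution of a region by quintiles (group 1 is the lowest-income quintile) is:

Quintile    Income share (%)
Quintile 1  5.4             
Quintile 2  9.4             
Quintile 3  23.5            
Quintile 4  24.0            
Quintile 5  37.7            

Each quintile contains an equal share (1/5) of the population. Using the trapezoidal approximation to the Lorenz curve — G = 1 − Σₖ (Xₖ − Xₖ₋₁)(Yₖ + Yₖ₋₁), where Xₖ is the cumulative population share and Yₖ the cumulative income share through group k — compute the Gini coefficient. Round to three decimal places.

0.317

Cumulative income shares Yₖ: 0.0540, 0.1480, 0.3830, 0.6230, 1.0000
Σ (Xₖ−Xₖ₋₁)(Yₖ+Yₖ₋₁) = (1/5)(0.0540+0.0000) + (1/5)(0.1480+0.0540) + (1/5)(0.3830+0.1480) + (1/5)(0.6230+0.3830) + (1/5)(1.0000+0.6230)
  = 0.0108 + 0.0404 + 0.1062 + 0.2012 + 0.3246 = 0.6832
G = 1 − 0.6832 = 0.3168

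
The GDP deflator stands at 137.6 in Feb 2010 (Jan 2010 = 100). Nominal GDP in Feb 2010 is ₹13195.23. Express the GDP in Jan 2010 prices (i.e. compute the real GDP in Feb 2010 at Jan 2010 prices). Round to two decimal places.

9589.56

Real = Nominal ÷ (Index/100) = 13195.23 ÷ (137.6/100)
     = 13195.23 ÷ 1.376 = 9589.5567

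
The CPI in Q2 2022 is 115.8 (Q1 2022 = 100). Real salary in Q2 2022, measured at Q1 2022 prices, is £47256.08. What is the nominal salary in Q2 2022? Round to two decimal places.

54722.54

Nominal = Real × (Index/100) = 47256.08 × (115.8/100)
        = 47256.08 × 1.158 = 54722.5406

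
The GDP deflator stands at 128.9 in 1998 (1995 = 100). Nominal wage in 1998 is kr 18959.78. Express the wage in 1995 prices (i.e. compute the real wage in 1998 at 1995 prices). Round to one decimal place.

14708.9

Real = Nominal ÷ (Index/100) = 18959.78 ÷ (128.9/100)
     = 18959.78 ÷ 1.289 = 14708.9061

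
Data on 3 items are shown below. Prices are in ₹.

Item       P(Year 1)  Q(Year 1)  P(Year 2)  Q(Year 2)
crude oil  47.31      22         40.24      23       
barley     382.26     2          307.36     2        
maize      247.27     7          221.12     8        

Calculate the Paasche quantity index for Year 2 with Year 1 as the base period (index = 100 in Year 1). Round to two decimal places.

Paasche quantity index uses current-period prices as weights.
ΣP(Year 2)·Q(Year 2) = 40.24×23 + 307.36×2 + 221.12×8 = 925.52 + 614.72 + 1768.96 = 3309.2
ΣP(Year 2)·Q(Year 1) = 40.24×22 + 307.36×2 + 221.12×7 = 885.28 + 614.72 + 1547.84 = 3047.84
Index = 3309.2 / 3047.84 × 100 = 108.5753

108.58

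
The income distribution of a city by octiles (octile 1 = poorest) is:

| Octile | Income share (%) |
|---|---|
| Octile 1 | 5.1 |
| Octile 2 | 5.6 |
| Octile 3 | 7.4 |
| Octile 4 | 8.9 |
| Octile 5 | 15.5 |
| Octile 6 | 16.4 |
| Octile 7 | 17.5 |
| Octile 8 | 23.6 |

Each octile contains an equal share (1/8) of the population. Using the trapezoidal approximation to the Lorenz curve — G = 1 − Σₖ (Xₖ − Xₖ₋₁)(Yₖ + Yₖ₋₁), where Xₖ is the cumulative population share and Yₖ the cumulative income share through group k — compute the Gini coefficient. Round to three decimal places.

0.278

Cumulative income shares Yₖ: 0.0510, 0.1070, 0.1810, 0.2700, 0.4250, 0.5890, 0.7640, 1.0000
Σ (Xₖ−Xₖ₋₁)(Yₖ+Yₖ₋₁) = (1/8)(0.0510+0.0000) + (1/8)(0.1070+0.0510) + (1/8)(0.1810+0.1070) + (1/8)(0.2700+0.1810) + (1/8)(0.4250+0.2700) + (1/8)(0.5890+0.4250) + (1/8)(0.7640+0.5890) + (1/8)(1.0000+0.7640)
  = 0.0064 + 0.0197 + 0.0360 + 0.0564 + 0.0869 + 0.1268 + 0.1691 + 0.2205 = 0.7218
G = 1 − 0.7218 = 0.2782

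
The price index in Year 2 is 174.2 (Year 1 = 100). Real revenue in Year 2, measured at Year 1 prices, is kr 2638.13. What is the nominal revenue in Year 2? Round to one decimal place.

4595.6

Nominal = Real × (Index/100) = 2638.13 × (174.2/100)
        = 2638.13 × 1.742 = 4595.6225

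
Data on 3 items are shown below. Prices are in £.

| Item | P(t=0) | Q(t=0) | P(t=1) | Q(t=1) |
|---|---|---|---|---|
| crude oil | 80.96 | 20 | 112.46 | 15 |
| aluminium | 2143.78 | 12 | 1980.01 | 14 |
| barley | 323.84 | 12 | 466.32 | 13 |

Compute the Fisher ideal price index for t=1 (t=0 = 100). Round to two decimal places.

Laspeyres component (base-period weights):
ΣP(t=1)Q(t=0) = 112.46×20 + 1980.01×12 + 466.32×12 = 2249.2 + 23760.12 + 5595.84 = 31605.16
ΣP(t=0)Q(t=0) = 80.96×20 + 2143.78×12 + 323.84×12 = 1619.2 + 25725.36 + 3886.08 = 31230.64
L = 31605.16 / 31230.64 × 100 = 101.1992
Paasche component (current-period weights):
ΣP(t=1)Q(t=1) = 112.46×15 + 1980.01×14 + 466.32×13 = 1686.9 + 27720.14 + 6062.16 = 35469.2
ΣP(t=0)Q(t=1) = 80.96×15 + 2143.78×14 + 323.84×13 = 1214.4 + 30012.92 + 4209.92 = 35437.24
P = 35469.2 / 35437.24 × 100 = 100.0902
Fisher = √(L × P) = √(101.1992 × 100.0902) = 100.6432

100.64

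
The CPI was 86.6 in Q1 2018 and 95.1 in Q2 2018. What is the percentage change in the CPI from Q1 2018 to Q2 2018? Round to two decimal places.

9.82%

Change = (95.1 − 86.6) / 86.6 × 100
       = 8.5 / 86.6 × 100 = 9.8152%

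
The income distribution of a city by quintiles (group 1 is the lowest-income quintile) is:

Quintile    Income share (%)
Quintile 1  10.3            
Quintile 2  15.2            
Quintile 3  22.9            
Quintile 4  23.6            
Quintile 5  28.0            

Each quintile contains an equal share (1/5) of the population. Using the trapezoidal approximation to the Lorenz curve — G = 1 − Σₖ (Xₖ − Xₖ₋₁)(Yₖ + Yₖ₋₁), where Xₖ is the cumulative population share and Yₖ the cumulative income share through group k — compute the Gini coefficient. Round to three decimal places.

0.175

Cumulative income shares Yₖ: 0.1030, 0.2550, 0.4840, 0.7200, 1.0000
Σ (Xₖ−Xₖ₋₁)(Yₖ+Yₖ₋₁) = (1/5)(0.1030+0.0000) + (1/5)(0.2550+0.1030) + (1/5)(0.4840+0.2550) + (1/5)(0.7200+0.4840) + (1/5)(1.0000+0.7200)
  = 0.0206 + 0.0716 + 0.1478 + 0.2408 + 0.3440 = 0.8248
G = 1 − 0.8248 = 0.1752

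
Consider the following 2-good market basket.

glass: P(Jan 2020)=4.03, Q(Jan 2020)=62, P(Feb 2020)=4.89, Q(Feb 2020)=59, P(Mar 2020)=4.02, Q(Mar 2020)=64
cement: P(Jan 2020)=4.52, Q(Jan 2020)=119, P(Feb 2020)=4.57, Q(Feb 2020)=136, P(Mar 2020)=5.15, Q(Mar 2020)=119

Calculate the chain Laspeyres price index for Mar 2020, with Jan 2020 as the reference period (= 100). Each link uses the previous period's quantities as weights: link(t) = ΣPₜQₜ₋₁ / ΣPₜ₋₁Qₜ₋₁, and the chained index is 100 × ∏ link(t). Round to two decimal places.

Link Jan 2020→Feb 2020:
ΣP(Feb 2020)Q(Jan 2020) = 4.89×62 + 4.57×119 = 303.18 + 543.83 = 847.01
ΣP(Jan 2020)Q(Jan 2020) = 4.03×62 + 4.52×119 = 249.86 + 537.88 = 787.74
link = 847.01/787.74 = 1.075241
Link Feb 2020→Mar 2020:
ΣP(Mar 2020)Q(Feb 2020) = 4.02×59 + 5.15×136 = 237.18 + 700.4 = 937.58
ΣP(Feb 2020)Q(Feb 2020) = 4.89×59 + 4.57×136 = 288.51 + 621.52 = 910.03
link = 937.58/910.03 = 1.030274
Chained index = 100 × 1.075241 × 1.030274 = 110.7792

110.78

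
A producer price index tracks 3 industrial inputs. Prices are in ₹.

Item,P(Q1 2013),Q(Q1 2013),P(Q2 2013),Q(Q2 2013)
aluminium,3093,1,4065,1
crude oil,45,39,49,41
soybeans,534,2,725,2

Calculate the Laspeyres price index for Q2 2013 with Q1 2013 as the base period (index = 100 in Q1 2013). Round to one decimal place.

Laspeyres price index uses base-period quantities as weights.
ΣP(Q2 2013)·Q(Q1 2013) = 4065×1 + 49×39 + 725×2 = 4065 + 1911 + 1450 = 7426
ΣP(Q1 2013)·Q(Q1 2013) = 3093×1 + 45×39 + 534×2 = 3093 + 1755 + 1068 = 5916
Index = 7426 / 5916 × 100 = 125.5240

125.5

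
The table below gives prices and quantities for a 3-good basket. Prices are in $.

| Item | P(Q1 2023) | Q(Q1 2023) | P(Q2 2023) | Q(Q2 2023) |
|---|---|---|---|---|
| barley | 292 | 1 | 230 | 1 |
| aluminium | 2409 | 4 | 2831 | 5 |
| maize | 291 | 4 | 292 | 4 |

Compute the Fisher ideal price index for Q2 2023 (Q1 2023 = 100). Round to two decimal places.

Laspeyres component (base-period weights):
ΣP(Q2 2023)Q(Q1 2023) = 230×1 + 2831×4 + 292×4 = 230 + 11324 + 1168 = 12722
ΣP(Q1 2023)Q(Q1 2023) = 292×1 + 2409×4 + 291×4 = 292 + 9636 + 1164 = 11092
L = 12722 / 11092 × 100 = 114.6953
Paasche component (current-period weights):
ΣP(Q2 2023)Q(Q2 2023) = 230×1 + 2831×5 + 292×4 = 230 + 14155 + 1168 = 15553
ΣP(Q1 2023)Q(Q2 2023) = 292×1 + 2409×5 + 291×4 = 292 + 12045 + 1164 = 13501
P = 15553 / 13501 × 100 = 115.1989
Fisher = √(L × P) = √(114.6953 × 115.1989) = 114.9468

114.95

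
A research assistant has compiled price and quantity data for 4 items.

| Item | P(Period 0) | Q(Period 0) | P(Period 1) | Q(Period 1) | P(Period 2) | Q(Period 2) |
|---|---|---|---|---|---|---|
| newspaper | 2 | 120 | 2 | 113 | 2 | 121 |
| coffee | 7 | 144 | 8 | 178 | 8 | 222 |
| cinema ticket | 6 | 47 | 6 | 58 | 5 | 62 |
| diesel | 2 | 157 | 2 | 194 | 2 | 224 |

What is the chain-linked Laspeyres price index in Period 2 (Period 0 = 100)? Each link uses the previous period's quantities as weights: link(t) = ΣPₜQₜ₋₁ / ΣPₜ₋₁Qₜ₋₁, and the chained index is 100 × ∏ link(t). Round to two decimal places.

105.19

Link Period 0→Period 1:
ΣP(Period 1)Q(Period 0) = 2×120 + 8×144 + 6×47 + 2×157 = 240 + 1152 + 282 + 314 = 1988
ΣP(Period 0)Q(Period 0) = 2×120 + 7×144 + 6×47 + 2×157 = 240 + 1008 + 282 + 314 = 1844
link = 1988/1844 = 1.078091
Link Period 1→Period 2:
ΣP(Period 2)Q(Period 1) = 2×113 + 8×178 + 5×58 + 2×194 = 226 + 1424 + 290 + 388 = 2328
ΣP(Period 1)Q(Period 1) = 2×113 + 8×178 + 6×58 + 2×194 = 226 + 1424 + 348 + 388 = 2386
link = 2328/2386 = 0.975692
Chained index = 100 × 1.078091 × 0.975692 = 105.1884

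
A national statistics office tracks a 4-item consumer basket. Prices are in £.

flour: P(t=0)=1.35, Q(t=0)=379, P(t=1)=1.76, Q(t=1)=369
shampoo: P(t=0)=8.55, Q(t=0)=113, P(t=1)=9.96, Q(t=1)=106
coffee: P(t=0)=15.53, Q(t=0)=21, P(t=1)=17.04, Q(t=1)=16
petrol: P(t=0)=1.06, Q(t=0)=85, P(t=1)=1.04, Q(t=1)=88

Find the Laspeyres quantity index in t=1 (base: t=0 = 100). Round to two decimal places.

Laspeyres quantity index uses base-period prices as weights.
ΣP(t=0)·Q(t=1) = 1.35×369 + 8.55×106 + 15.53×16 + 1.06×88 = 498.15 + 906.3 + 248.48 + 93.28 = 1746.21
ΣP(t=0)·Q(t=0) = 1.35×379 + 8.55×113 + 15.53×21 + 1.06×85 = 511.65 + 966.15 + 326.13 + 90.1 = 1894.03
Index = 1746.21 / 1894.03 × 100 = 92.1955

92.20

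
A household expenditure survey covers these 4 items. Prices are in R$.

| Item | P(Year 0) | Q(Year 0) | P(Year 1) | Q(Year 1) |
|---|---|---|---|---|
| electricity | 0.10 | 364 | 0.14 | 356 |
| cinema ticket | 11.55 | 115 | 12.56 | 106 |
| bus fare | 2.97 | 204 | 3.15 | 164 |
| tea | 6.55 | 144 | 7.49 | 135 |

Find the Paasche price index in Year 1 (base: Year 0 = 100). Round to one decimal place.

Paasche price index uses current-period quantities as weights.
ΣP(Year 1)·Q(Year 1) = 0.14×356 + 12.56×106 + 3.15×164 + 7.49×135 = 49.84 + 1331.36 + 516.6 + 1011.15 = 2908.95
ΣP(Year 0)·Q(Year 1) = 0.10×356 + 11.55×106 + 2.97×164 + 6.55×135 = 35.6 + 1224.3 + 487.08 + 884.25 = 2631.23
Index = 2908.95 / 2631.23 × 100 = 110.5548

110.6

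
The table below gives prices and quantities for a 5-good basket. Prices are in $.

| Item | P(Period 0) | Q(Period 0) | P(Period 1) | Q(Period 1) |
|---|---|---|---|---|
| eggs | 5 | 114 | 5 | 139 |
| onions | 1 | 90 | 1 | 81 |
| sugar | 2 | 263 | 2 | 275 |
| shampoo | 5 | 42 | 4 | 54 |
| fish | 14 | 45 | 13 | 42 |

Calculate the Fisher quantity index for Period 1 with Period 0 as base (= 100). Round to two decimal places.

Laspeyres component (base-period weights):
ΣP(Period 0)Q(Period 1) = 5×139 + 1×81 + 2×275 + 5×54 + 14×42 = 695 + 81 + 550 + 270 + 588 = 2184
ΣP(Period 0)Q(Period 0) = 5×114 + 1×90 + 2×263 + 5×42 + 14×45 = 570 + 90 + 526 + 210 + 630 = 2026
L = 2184 / 2026 × 100 = 107.7986
Paasche component (current-period weights):
ΣP(Period 1)Q(Period 1) = 5×139 + 1×81 + 2×275 + 4×54 + 13×42 = 695 + 81 + 550 + 216 + 546 = 2088
ΣP(Period 1)Q(Period 0) = 5×114 + 1×90 + 2×263 + 4×42 + 13×45 = 570 + 90 + 526 + 168 + 585 = 1939
P = 2088 / 1939 × 100 = 107.6844
Fisher = √(L × P) = √(107.7986 × 107.6844) = 107.7415

107.74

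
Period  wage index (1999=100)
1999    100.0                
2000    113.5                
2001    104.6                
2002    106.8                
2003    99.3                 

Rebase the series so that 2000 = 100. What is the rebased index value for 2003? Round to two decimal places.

87.49

Rebased(2003) = 99.3 / 113.5 × 100 = 87.4890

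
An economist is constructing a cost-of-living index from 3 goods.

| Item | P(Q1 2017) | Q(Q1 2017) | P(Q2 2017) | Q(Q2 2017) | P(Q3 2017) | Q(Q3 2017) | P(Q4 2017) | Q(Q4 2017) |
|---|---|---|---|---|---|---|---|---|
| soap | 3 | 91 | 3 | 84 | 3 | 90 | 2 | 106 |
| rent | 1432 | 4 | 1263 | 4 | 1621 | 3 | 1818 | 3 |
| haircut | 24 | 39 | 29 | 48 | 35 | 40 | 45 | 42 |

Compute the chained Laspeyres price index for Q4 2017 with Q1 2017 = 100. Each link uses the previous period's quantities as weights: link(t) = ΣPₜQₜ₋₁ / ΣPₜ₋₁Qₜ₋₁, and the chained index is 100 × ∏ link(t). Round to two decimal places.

Link Q1 2017→Q2 2017:
ΣP(Q2 2017)Q(Q1 2017) = 3×91 + 1263×4 + 29×39 = 273 + 5052 + 1131 = 6456
ΣP(Q1 2017)Q(Q1 2017) = 3×91 + 1432×4 + 24×39 = 273 + 5728 + 936 = 6937
link = 6456/6937 = 0.930662
Link Q2 2017→Q3 2017:
ΣP(Q3 2017)Q(Q2 2017) = 3×84 + 1621×4 + 35×48 = 252 + 6484 + 1680 = 8416
ΣP(Q2 2017)Q(Q2 2017) = 3×84 + 1263×4 + 29×48 = 252 + 5052 + 1392 = 6696
link = 8416/6696 = 1.256870
Link Q3 2017→Q4 2017:
ΣP(Q4 2017)Q(Q3 2017) = 2×90 + 1818×3 + 45×40 = 180 + 5454 + 1800 = 7434
ΣP(Q3 2017)Q(Q3 2017) = 3×90 + 1621×3 + 35×40 = 270 + 4863 + 1400 = 6533
link = 7434/6533 = 1.137915
Chained index = 100 × 0.930662 × 1.256870 × 1.137915 = 133.1043

133.10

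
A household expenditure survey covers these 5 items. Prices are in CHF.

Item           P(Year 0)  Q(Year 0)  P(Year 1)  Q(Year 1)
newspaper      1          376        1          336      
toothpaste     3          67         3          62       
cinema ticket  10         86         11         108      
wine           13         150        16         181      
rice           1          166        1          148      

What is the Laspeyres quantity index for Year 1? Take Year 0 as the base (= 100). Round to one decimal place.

Laspeyres quantity index uses base-period prices as weights.
ΣP(Year 0)·Q(Year 1) = 1×336 + 3×62 + 10×108 + 13×181 + 1×148 = 336 + 186 + 1080 + 2353 + 148 = 4103
ΣP(Year 0)·Q(Year 0) = 1×376 + 3×67 + 10×86 + 13×150 + 1×166 = 376 + 201 + 860 + 1950 + 166 = 3553
Index = 4103 / 3553 × 100 = 115.4799

115.5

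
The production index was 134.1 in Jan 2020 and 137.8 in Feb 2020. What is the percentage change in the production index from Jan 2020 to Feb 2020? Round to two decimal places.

2.76%

Change = (137.8 − 134.1) / 134.1 × 100
       = 3.7 / 134.1 × 100 = 2.7591%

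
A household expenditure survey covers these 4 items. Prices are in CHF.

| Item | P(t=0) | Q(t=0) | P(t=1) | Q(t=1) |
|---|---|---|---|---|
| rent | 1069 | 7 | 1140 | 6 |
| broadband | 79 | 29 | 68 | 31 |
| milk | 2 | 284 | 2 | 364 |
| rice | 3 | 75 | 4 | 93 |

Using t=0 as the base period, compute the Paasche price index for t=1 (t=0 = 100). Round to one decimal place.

101.8

Paasche price index uses current-period quantities as weights.
ΣP(t=1)·Q(t=1) = 1140×6 + 68×31 + 2×364 + 4×93 = 6840 + 2108 + 728 + 372 = 10048
ΣP(t=0)·Q(t=1) = 1069×6 + 79×31 + 2×364 + 3×93 = 6414 + 2449 + 728 + 279 = 9870
Index = 10048 / 9870 × 100 = 101.8034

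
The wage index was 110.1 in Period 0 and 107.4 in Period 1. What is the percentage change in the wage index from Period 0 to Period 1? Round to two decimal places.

-2.45%

Change = (107.4 − 110.1) / 110.1 × 100
       = -2.7 / 110.1 × 100 = -2.4523%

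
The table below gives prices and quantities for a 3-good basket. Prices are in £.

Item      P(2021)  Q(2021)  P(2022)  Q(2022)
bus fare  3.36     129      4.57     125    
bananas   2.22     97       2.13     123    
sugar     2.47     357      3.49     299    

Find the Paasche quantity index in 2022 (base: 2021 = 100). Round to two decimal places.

91.90

Paasche quantity index uses current-period prices as weights.
ΣP(2022)·Q(2022) = 4.57×125 + 2.13×123 + 3.49×299 = 571.25 + 261.99 + 1043.51 = 1876.75
ΣP(2022)·Q(2021) = 4.57×129 + 2.13×97 + 3.49×357 = 589.53 + 206.61 + 1245.93 = 2042.07
Index = 1876.75 / 2042.07 × 100 = 91.9043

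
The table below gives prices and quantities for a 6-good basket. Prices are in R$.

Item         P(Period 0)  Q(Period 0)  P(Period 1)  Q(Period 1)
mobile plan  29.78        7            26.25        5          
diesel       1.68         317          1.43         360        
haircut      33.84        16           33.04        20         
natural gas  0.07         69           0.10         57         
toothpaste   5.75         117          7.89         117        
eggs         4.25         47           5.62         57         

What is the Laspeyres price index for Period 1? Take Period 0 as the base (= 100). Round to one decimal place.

Laspeyres price index uses base-period quantities as weights.
ΣP(Period 1)·Q(Period 0) = 26.25×7 + 1.43×317 + 33.04×16 + 0.10×69 + 7.89×117 + 5.62×47 = 183.75 + 453.31 + 528.64 + 6.9 + 923.13 + 264.14 = 2359.87
ΣP(Period 0)·Q(Period 0) = 29.78×7 + 1.68×317 + 33.84×16 + 0.07×69 + 5.75×117 + 4.25×47 = 208.46 + 532.56 + 541.44 + 4.83 + 672.75 + 199.75 = 2159.79
Index = 2359.87 / 2159.79 × 100 = 109.2639

109.3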